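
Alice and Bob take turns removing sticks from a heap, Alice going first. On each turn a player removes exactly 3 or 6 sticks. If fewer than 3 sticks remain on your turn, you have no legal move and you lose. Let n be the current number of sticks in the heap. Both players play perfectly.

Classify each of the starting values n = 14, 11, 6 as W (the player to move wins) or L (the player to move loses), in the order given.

Positions with no move are L. A position that does have a move is losing for the player to move precisely when every available move leads to a winning position for the opponent. Fill in the labels:
n=0: no move → L
n=1: no move → L
n=2: no move → L
n=3: →0(L), so W
n=4: →1(L), so W
n=5: →2(L), so W
n=6: →0(L), so W
n=7: →1(L), so W
n=8: →2(L), so W
n=9: →6(W), 3(W) — all W, so L
n=10: →7(W), 4(W) — all W, so L
n=11: →8(W), 5(W) — all W, so L
n=12: →9(L), so W
n=13: →10(L), so W
n=14: →11(L), so W

14: W, 11: L, 6: W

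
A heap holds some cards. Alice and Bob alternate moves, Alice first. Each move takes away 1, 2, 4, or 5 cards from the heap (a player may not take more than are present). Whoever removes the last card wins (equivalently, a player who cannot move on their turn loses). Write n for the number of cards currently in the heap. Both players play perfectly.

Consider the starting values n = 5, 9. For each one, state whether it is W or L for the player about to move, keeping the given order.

Work bottom-up. With no move the player to move loses. Otherwise the position is W if at least one move leads to an L position for the opponent, and L if every move leads to a W.
n=0: no move → L
n=1: reaches L-position 0 → W
n=2: reaches L-position 0 → W
n=3: only reaches 2(W), 1(W), all W → L
n=4: reaches L-position 3 → W
n=5: reaches L-position 3 → W
n=6: only reaches 5(W), 4(W), 2(W), 1(W), all W → L
n=7: reaches L-position 6 → W
n=8: reaches L-position 6 → W
n=9: only reaches 8(W), 7(W), 5(W), 4(W), all W → L

5: W, 9: L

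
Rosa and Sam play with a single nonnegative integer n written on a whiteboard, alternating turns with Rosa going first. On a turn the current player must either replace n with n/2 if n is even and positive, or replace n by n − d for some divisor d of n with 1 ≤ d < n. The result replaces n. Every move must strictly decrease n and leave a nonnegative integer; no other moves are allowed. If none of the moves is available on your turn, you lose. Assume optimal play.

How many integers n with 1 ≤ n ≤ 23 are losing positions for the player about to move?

12

Work bottom-up. With no move the player to move loses. Otherwise the position is W if at least one move leads to an L position for the opponent, and L if every move leads to a W.
n=0: no move → L
n=1: no move → L
n=2: can move to 1, which is L ⇒ W
n=3: the only move is to 2(W), a W ⇒ L
n=4: can move to 3, which is L ⇒ W
n=5: the only move is to 4(W), a W ⇒ L
n=6: can move to 3, which is L ⇒ W
n=7: the only move is to 6(W), a W ⇒ L
n=8: can move to 7, which is L ⇒ W
n=9: moves to 6(W), 8(W); every one is W ⇒ L
n=10: can move to 5, which is L ⇒ W
n=11: the only move is to 10(W), a W ⇒ L
n=12: can move to 9, which is L ⇒ W
n=13: the only move is to 12(W), a W ⇒ L
n=14: can move to 7, which is L ⇒ W
n=15: moves to 10(W), 12(W), 14(W); every one is W ⇒ L
n=16: can move to 15, which is L ⇒ W
n=17: the only move is to 16(W), a W ⇒ L
n=18: can move to 9, which is L ⇒ W
n=19: the only move is to 18(W), a W ⇒ L
n=20: can move to 15, which is L ⇒ W
n=21: moves to 14(W), 18(W), 20(W); every one is W ⇒ L
n=22: can move to 11, which is L ⇒ W
n=23: the only move is to 22(W), a W ⇒ L
L entries with 1 ≤ n ≤ 23 (n=0 is outside the asked range and is not counted): n = 1, 3, 5, 7, 9, 11, 13, 15, 17, 19, 21, 23; that makes 12.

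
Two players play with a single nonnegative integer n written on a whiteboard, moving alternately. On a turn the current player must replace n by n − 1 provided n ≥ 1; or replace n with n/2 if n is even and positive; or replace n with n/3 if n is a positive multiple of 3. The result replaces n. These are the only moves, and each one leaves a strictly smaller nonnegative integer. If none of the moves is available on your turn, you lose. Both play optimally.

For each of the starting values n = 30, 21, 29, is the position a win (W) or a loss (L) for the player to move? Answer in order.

30: L, 21: W, 29: W

Positions with no move are L. A position that does have a move is losing for the player to move precisely when every available move leads to a winning position for the opponent. Fill in the labels:
n=0: no move → L
n=1: reaches L-position 0 → W
n=2: only reaches 1(W), which is W → L
n=3: reaches L-position 2 → W
n=4: reaches L-position 2 → W
n=5: only reaches 4(W), which is W → L
n=6: reaches L-position 2 → W
n=7: only reaches 6(W), which is W → L
n=8: reaches L-position 7 → W
n=9: only reaches 3(W), 8(W), all W → L
n=10: reaches L-position 5 → W
n=11: only reaches 10(W), which is W → L
n=12: reaches L-position 11 → W
n=13: only reaches 12(W), which is W → L
n=14: reaches L-position 7 → W
n=15: reaches L-position 5 → W
n=16: only reaches 8(W), 15(W), all W → L
n=17: reaches L-position 16 → W
n=18: reaches L-position 9 → W
n=19: only reaches 18(W), which is W → L
n=20: reaches L-position 19 → W
n=21: reaches L-position 7 → W
n=22: reaches L-position 11 → W
n=23: only reaches 22(W), which is W → L
n=24: reaches L-position 23 → W
n=25: only reaches 24(W), which is W → L
n=26: reaches L-position 13 → W
n=27: reaches L-position 9 → W
n=28: only reaches 14(W), 27(W), all W → L
n=29: reaches L-position 28 → W
n=30: only reaches 10(W), 15(W), 29(W), all W → L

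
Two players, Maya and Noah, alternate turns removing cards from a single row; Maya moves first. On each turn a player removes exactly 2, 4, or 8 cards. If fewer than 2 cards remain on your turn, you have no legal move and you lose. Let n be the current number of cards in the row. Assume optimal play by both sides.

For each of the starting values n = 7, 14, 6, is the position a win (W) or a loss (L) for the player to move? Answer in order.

7: L, 14: W, 6: L

Work bottom-up. With no move the player to move loses. Otherwise the position is W if at least one move leads to an L position for the opponent, and L if every move leads to a W.
n=0: no move → L
n=1: no move → L
n=2: →0(L), so W
n=3: →1(L), so W
n=4: →0(L), so W
n=5: →1(L), so W
n=6: →4(W), 2(W) — all W, so L
n=7: →5(W), 3(W) — all W, so L
n=8: →6(L), so W
n=9: →7(L), so W
n=10: →6(L), so W
n=11: →7(L), so W
n=12: →10(W), 8(W), 4(W) — all W, so L
n=13: →11(W), 9(W), 5(W) — all W, so L
n=14: →12(L), so W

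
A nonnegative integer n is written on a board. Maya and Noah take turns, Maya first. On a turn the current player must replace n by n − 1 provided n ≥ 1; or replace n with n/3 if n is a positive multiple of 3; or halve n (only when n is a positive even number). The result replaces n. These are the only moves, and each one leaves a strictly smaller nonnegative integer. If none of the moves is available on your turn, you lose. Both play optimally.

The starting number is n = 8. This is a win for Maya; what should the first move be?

Label each position W (a win for the player to move) or L (a loss). A position with no legal move is L; any other position is W exactly when some move reaches an L, and L when every move reaches a W.
n=0: no move → L
n=1: can move to 0, which is L ⇒ W
n=2: the only move is to 1(W), a W ⇒ L
n=3: can move to 2, which is L ⇒ W
n=4: can move to 2, which is L ⇒ W
n=5: the only move is to 4(W), a W ⇒ L
n=6: can move to 2, which is L ⇒ W
n=7: the only move is to 6(W), a W ⇒ L
n=8: can move to 7, which is L ⇒ W
From 8, the L positions reachable in one move are: 7.

Move to 7.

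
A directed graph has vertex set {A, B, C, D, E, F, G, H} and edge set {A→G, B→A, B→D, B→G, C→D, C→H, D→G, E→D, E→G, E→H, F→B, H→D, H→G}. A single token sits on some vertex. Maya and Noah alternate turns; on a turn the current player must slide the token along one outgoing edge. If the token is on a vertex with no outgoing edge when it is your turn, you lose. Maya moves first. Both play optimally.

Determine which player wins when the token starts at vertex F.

Use the standard recursion: the mover loses at a terminal position; elsewhere, the mover wins exactly when some move hands the opponent an L position.
Every edge goes from a vertex to one that appears earlier in the order G, A, D, H, B, F, C, E, so processing vertices in that order labels each vertex after all of its successors.
G: no outgoing edge → L
A: reaches L-position G → W
D: reaches L-position G → W
H: reaches L-position G → W
B: reaches L-position G → W
F: only reaches B(W), which is W → L
C: only reaches H(W), D(W), all W → L
E: reaches L-position G → W
The starting position F is L: whatever Maya does, the opponent receives a W position.

Noah wins.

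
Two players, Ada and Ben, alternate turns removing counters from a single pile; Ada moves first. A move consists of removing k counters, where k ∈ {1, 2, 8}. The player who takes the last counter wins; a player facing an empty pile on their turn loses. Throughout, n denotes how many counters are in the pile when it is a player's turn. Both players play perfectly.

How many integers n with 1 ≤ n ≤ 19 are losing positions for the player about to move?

6

Use the standard recursion: the mover loses at a terminal position; elsewhere, the mover wins exactly when some move hands the opponent an L position.
n=0: no move → L
n=1: W (go to 0, an L position)
n=2: W (go to 0, an L position)
n=3: L (options 2(W), 1(W) are all W)
n=4: W (go to 3, an L position)
n=5: W (go to 3, an L position)
n=6: L (options 5(W), 4(W) are all W)
n=7: W (go to 6, an L position)
n=8: W (go to 6, an L position)
n=9: L (options 8(W), 7(W), 1(W) are all W)
n=10: W (go to 9, an L position)
n=11: W (go to 9, an L position)
n=12: L (options 11(W), 10(W), 4(W) are all W)
n=13: W (go to 12, an L position)
n=14: W (go to 12, an L position)
n=15: L (options 14(W), 13(W), 7(W) are all W)
n=16: W (go to 15, an L position)
n=17: W (go to 15, an L position)
n=18: L (options 17(W), 16(W), 10(W) are all W)
n=19: W (go to 18, an L position)
L entries with 1 ≤ n ≤ 19 (n=0 is outside the asked range and is not counted): n = 3, 6, 9, 12, 15, 18; that makes 6.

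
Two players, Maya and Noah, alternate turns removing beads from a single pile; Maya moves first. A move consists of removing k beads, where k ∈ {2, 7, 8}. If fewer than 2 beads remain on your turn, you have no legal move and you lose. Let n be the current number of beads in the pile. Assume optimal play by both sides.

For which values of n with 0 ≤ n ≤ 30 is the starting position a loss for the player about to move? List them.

0, 1, 4, 5, 10, 14, 15, 19, 20, 24, 25, 29, 30

Compute win/loss labels from the base case upward. A position with no move is L. Any other position is W if it can reach an L in one move, else L.
n=0: no move → L
n=1: no move → L
n=2: reaches L-position 0 → W
n=3: reaches L-position 1 → W
n=4: only reaches 2(W), which is W → L
n=5: only reaches 3(W), which is W → L
n=6: reaches L-position 4 → W
n=7: reaches L-position 5 → W
n=8: reaches L-position 1 → W
n=9: reaches L-position 1 → W
n=10: only reaches 8(W), 3(W), 2(W), all W → L
n=11: reaches L-position 4 → W
n=12: reaches L-position 10 → W
n=13: reaches L-position 5 → W
n=14: only reaches 12(W), 7(W), 6(W), all W → L
n=15: only reaches 13(W), 8(W), 7(W), all W → L
n=16: reaches L-position 14 → W
n=17: reaches L-position 15 → W
n=18: reaches L-position 10 → W
n=19: only reaches 17(W), 12(W), 11(W), all W → L
n=20: only reaches 18(W), 13(W), 12(W), all W → L
n=21: reaches L-position 19 → W
n=22: reaches L-position 20 → W
n=23: reaches L-position 15 → W
n=24: only reaches 22(W), 17(W), 16(W), all W → L
n=25: only reaches 23(W), 18(W), 17(W), all W → L
n=26: reaches L-position 24 → W
n=27: reaches L-position 25 → W
n=28: reaches L-position 20 → W
n=29: only reaches 27(W), 22(W), 21(W), all W → L
n=30: only reaches 28(W), 23(W), 22(W), all W → L
The losing starting values of n are exactly the entries labelled L in this table (13 of them).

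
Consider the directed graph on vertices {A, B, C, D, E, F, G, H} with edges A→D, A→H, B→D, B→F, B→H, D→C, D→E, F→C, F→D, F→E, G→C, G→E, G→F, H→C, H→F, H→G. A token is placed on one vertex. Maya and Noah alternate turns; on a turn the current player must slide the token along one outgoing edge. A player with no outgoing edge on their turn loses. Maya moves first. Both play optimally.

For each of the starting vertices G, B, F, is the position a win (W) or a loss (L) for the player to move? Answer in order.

G: W, B: L, F: W

Use the standard recursion: the mover loses at a terminal position; elsewhere, the mover wins exactly when some move hands the opponent an L position.
Every edge goes from a vertex to one that appears earlier in the order C, E, D, F, G, H, A, B, so processing vertices in that order labels each vertex after all of its successors.
C: no outgoing edge → L
E: no outgoing edge → L
D: →E(L), so W
F: →E(L), so W
G: →E(L), so W
H: →C(L), so W
A: →H(W), D(W) — all W, so L
B: →H(W), F(W), D(W) — all W, so L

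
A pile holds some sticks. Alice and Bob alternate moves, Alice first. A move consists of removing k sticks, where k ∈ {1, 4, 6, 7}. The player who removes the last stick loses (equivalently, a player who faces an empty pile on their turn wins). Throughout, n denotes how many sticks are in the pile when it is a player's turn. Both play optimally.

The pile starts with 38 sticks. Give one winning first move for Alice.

Use the standard recursion: the mover wins at a terminal position; elsewhere, the mover wins exactly when some move hands the opponent an L position.
n=0: no move; the opponent has just taken the last stick and therefore loses → W
n=1: only reaches 0(W), which is W → L
n=2: reaches L-position 1 → W
n=3: only reaches 2(W), which is W → L
n=4: reaches L-position 3 → W
n=5: reaches L-position 1 → W
n=6: only reaches 5(W), 2(W), 0(W), all W → L
n=7: reaches L-position 6 → W
n=8: reaches L-position 1 → W
n=9: reaches L-position 3 → W
n=10: reaches L-position 6 → W
n=11: only reaches 10(W), 7(W), 5(W), 4(W), all W → L
n=12: reaches L-position 11 → W
n=13: reaches L-position 6 → W
n=14: only reaches 13(W), 10(W), 8(W), 7(W), all W → L
n=15: reaches L-position 14 → W
n=16: only reaches 15(W), 12(W), 10(W), 9(W), all W → L
n=17: reaches L-position 16 → W
n=18: reaches L-position 14 → W
n=19: only reaches 18(W), 15(W), 13(W), 12(W), all W → L
n=20: reaches L-position 19 → W
n=21: reaches L-position 14 → W
n=22: reaches L-position 16 → W
n=23: reaches L-position 19 → W
n=24: only reaches 23(W), 20(W), 18(W), 17(W), all W → L
n=25: reaches L-position 24 → W
n=26: reaches L-position 19 → W
n=27: only reaches 26(W), 23(W), 21(W), 20(W), all W → L
n=28: reaches L-position 27 → W
n=29: only reaches 28(W), 25(W), 23(W), 22(W), all W → L
n=30: reaches L-position 29 → W
n=31: reaches L-position 27 → W
n=32: only reaches 31(W), 28(W), 26(W), 25(W), all W → L
n=33: reaches L-position 32 → W
n=34: reaches L-position 27 → W
n=35: reaches L-position 29 → W
n=36: reaches L-position 32 → W
n=37: only reaches 36(W), 33(W), 31(W), 30(W), all W → L
n=38: reaches L-position 37 → W
From 38, the L positions reachable in one move are: 37, 32. Any move reaching one of these is winning.

Remove 1, leaving 37.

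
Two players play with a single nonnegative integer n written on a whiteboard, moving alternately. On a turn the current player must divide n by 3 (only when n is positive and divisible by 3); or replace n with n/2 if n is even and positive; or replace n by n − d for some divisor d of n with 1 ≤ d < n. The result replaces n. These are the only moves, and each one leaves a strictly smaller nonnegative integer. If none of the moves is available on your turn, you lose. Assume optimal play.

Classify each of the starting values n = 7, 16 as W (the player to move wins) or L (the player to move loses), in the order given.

7: L, 16: W

Positions with no move are L. A position that does have a move is losing for the player to move precisely when every available move leads to a winning position for the opponent. Fill in the labels:
n=0: no move → L
n=1: no move → L
n=2: W (go to 1, an L position)
n=3: W (go to 1, an L position)
n=4: L (options 2(W), 3(W) are all W)
n=5: W (go to 4, an L position)
n=6: W (go to 4, an L position)
n=7: L (sole option 6(W) is W)
n=8: W (go to 4, an L position)
n=9: L (options 3(W), 6(W), 8(W) are all W)
n=10: W (go to 9, an L position)
n=11: L (sole option 10(W) is W)
n=12: W (go to 4, an L position)
n=13: L (sole option 12(W) is W)
n=14: W (go to 7, an L position)
n=15: L (options 5(W), 10(W), 12(W), 14(W) are all W)
n=16: W (go to 15, an L position)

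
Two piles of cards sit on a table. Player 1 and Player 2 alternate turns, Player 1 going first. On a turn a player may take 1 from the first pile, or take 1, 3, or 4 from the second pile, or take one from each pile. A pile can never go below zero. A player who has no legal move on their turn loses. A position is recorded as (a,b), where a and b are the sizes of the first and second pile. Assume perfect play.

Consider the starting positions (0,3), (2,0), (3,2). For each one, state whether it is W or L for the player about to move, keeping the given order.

Build the W/L table. Terminal = L. A non-terminal position is W if it has a move to some L; otherwise it is L.
No move ever increases a pile, so every position that can arise here has a ≤ 3 and b ≤ 3; it is enough to label the cells with 0 ≤ a ≤ 3 and 0 ≤ b ≤ 3.
Every move lowers a or b (never raises either), so fill the grid row by row in increasing a, and left to right within a row: each cell's successors are then already labelled.
      b=0  b=1  b=2  b=3
a=0:    L    W    L    W
a=1:    W    W    W    W
a=2:    L    W    L    W
a=3:    W    W    W    W
Cells with no legal move (terminal, hence L): (0,0).
The remaining L cells, each justified by listing all of its moves:
(0,2): →(0,1)(W) only, which is W, so L
(2,0): →(1,0)(W) only, which is W, so L
(2,2): →(1,2)(W), (2,1)(W), (1,1)(W) — all W, so L
Every other cell has at least one move into one of the L cells above, so it is W.
(0,3): the move to (0,2) reaches an L cell, so W
(2,0): one of the L cells justified above, so L
(3,2): the move to (2,2) reaches an L cell, so W

(0,3): W, (2,0): L, (3,2): W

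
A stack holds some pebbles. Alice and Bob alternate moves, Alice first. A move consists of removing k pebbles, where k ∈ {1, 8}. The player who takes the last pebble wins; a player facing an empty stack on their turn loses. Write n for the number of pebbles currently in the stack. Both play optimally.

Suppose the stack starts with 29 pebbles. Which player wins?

Bob wins.

Classify positions by backward induction: terminal positions (no move available) are L. From any other position, the mover wins iff some move reaches an L.
n=0: no move → L
n=1: reaches L-position 0 → W
n=2: only reaches 1(W), which is W → L
n=3: reaches L-position 2 → W
n=4: only reaches 3(W), which is W → L
n=5: reaches L-position 4 → W
n=6: only reaches 5(W), which is W → L
n=7: reaches L-position 6 → W
n=8: reaches L-position 0 → W
n=9: only reaches 8(W), 1(W), all W → L
n=10: reaches L-position 9 → W
n=11: only reaches 10(W), 3(W), all W → L
n=12: reaches L-position 11 → W
n=13: only reaches 12(W), 5(W), all W → L
n=14: reaches L-position 13 → W
n=15: only reaches 14(W), 7(W), all W → L
n=16: reaches L-position 15 → W
n=17: reaches L-position 9 → W
n=18: only reaches 17(W), 10(W), all W → L
n=19: reaches L-position 18 → W
n=20: only reaches 19(W), 12(W), all W → L
n=21: reaches L-position 20 → W
n=22: only reaches 21(W), 14(W), all W → L
n=23: reaches L-position 22 → W
n=24: only reaches 23(W), 16(W), all W → L
n=25: reaches L-position 24 → W
n=26: reaches L-position 18 → W
n=27: only reaches 26(W), 19(W), all W → L
n=28: reaches L-position 27 → W
n=29: only reaches 28(W), 21(W), all W → L
Every move from 29 reaches a W position, so the mover loses.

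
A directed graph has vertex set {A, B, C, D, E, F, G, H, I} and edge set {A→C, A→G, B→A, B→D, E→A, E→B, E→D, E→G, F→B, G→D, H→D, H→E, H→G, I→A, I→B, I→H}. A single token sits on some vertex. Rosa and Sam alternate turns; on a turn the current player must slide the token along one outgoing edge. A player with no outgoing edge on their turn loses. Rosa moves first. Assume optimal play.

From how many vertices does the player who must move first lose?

4

Build the W/L table. Terminal = L. A non-terminal position is W if it has a move to some L; otherwise it is L.
Every edge goes from a vertex to one that appears earlier in the order C, D, G, A, B, F, E, H, I, so processing vertices in that order labels each vertex after all of its successors.
C: no outgoing edge → L
D: no outgoing edge → L
G: →D(L), so W
A: →C(L), so W
B: →D(L), so W
F: →B(W) only, which is W, so L
E: →D(L), so W
H: →D(L), so W
I: →H(W), B(W), A(W) — all W, so L
The L vertices are C, D, F, I; that is 4 in all.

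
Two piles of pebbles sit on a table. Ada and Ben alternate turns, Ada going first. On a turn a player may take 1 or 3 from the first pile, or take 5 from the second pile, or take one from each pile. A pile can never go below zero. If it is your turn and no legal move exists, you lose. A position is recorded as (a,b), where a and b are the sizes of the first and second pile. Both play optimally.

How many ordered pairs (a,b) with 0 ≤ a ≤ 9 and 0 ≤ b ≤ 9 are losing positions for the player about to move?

45

Positions with no move are L. A position that does have a move is losing for the player to move precisely when every available move leads to a winning position for the opponent. Fill in the labels:
Every move lowers a or b (never raises either), so fill the grid row by row in increasing a, and left to right within a row: each cell's successors are then already labelled.
      b=0  b=1  b=2  b=3  b=4  b=5  b=6  b=7  b=8  b=9
a=0:    L    L    L    L    L    W    W    W    W    W
a=1:    W    W    W    W    W    W    L    L    L    L
a=2:    L    L    L    L    L    W    W    W    W    W
a=3:    W    W    W    W    W    W    L    L    L    L
a=4:    L    L    L    L    L    W    W    W    W    W
a=5:    W    W    W    W    W    W    L    L    L    L
a=6:    L    L    L    L    L    W    W    W    W    W
a=7:    W    W    W    W    W    W    L    L    L    L
a=8:    L    L    L    L    L    W    W    W    W    W
a=9:    W    W    W    W    W    W    L    L    L    L
Cells with no legal move (terminal, hence L): (0,0), (0,1), (0,2), (0,3), (0,4).
The remaining L cells, each justified by listing all of its moves:
(1,6): only reaches (0,6)(W), (1,1)(W), (0,5)(W), all W → L
(1,7): only reaches (0,7)(W), (1,2)(W), (0,6)(W), all W → L
(1,8): only reaches (0,8)(W), (1,3)(W), (0,7)(W), all W → L
(1,9): only reaches (0,9)(W), (1,4)(W), (0,8)(W), all W → L
(2,0): only reaches (1,0)(W), which is W → L
(2,1): only reaches (1,1)(W), (1,0)(W), all W → L
(2,2): only reaches (1,2)(W), (1,1)(W), all W → L
(2,3): only reaches (1,3)(W), (1,2)(W), all W → L
(2,4): only reaches (1,4)(W), (1,3)(W), all W → L
(3,6): only reaches (2,6)(W), (0,6)(W), (3,1)(W), (2,5)(W), all W → L
(3,7): only reaches (2,7)(W), (0,7)(W), (3,2)(W), (2,6)(W), all W → L
(3,8): only reaches (2,8)(W), (0,8)(W), (3,3)(W), (2,7)(W), all W → L
(3,9): only reaches (2,9)(W), (0,9)(W), (3,4)(W), (2,8)(W), all W → L
(4,0): only reaches (3,0)(W), (1,0)(W), all W → L
(4,1): only reaches (3,1)(W), (1,1)(W), (3,0)(W), all W → L
(4,2): only reaches (3,2)(W), (1,2)(W), (3,1)(W), all W → L
(4,3): only reaches (3,3)(W), (1,3)(W), (3,2)(W), all W → L
(4,4): only reaches (3,4)(W), (1,4)(W), (3,3)(W), all W → L
(5,6): only reaches (4,6)(W), (2,6)(W), (5,1)(W), (4,5)(W), all W → L
(5,7): only reaches (4,7)(W), (2,7)(W), (5,2)(W), (4,6)(W), all W → L
(5,8): only reaches (4,8)(W), (2,8)(W), (5,3)(W), (4,7)(W), all W → L
(5,9): only reaches (4,9)(W), (2,9)(W), (5,4)(W), (4,8)(W), all W → L
(6,0): only reaches (5,0)(W), (3,0)(W), all W → L
(6,1): only reaches (5,1)(W), (3,1)(W), (5,0)(W), all W → L
(6,2): only reaches (5,2)(W), (3,2)(W), (5,1)(W), all W → L
(6,3): only reaches (5,3)(W), (3,3)(W), (5,2)(W), all W → L
(6,4): only reaches (5,4)(W), (3,4)(W), (5,3)(W), all W → L
(7,6): only reaches (6,6)(W), (4,6)(W), (7,1)(W), (6,5)(W), all W → L
(7,7): only reaches (6,7)(W), (4,7)(W), (7,2)(W), (6,6)(W), all W → L
(7,8): only reaches (6,8)(W), (4,8)(W), (7,3)(W), (6,7)(W), all W → L
(7,9): only reaches (6,9)(W), (4,9)(W), (7,4)(W), (6,8)(W), all W → L
(8,0): only reaches (7,0)(W), (5,0)(W), all W → L
(8,1): only reaches (7,1)(W), (5,1)(W), (7,0)(W), all W → L
(8,2): only reaches (7,2)(W), (5,2)(W), (7,1)(W), all W → L
(8,3): only reaches (7,3)(W), (5,3)(W), (7,2)(W), all W → L
(8,4): only reaches (7,4)(W), (5,4)(W), (7,3)(W), all W → L
(9,6): only reaches (8,6)(W), (6,6)(W), (9,1)(W), (8,5)(W), all W → L
(9,7): only reaches (8,7)(W), (6,7)(W), (9,2)(W), (8,6)(W), all W → L
(9,8): only reaches (8,8)(W), (6,8)(W), (9,3)(W), (8,7)(W), all W → L
(9,9): only reaches (8,9)(W), (6,9)(W), (9,4)(W), (8,8)(W), all W → L
Every other cell has at least one move into one of the L cells above, so it is W.
L cells per row: a=0: 5, a=1: 4, a=2: 5, a=3: 4, a=4: 5, a=5: 4, a=6: 5, a=7: 4, a=8: 5, a=9: 4; total 45.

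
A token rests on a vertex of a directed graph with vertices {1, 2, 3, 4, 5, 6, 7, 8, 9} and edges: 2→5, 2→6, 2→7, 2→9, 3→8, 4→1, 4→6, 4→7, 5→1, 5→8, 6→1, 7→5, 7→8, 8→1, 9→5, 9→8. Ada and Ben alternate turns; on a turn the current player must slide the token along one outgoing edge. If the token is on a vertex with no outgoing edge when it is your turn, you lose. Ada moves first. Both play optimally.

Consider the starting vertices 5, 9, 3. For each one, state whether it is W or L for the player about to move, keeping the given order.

Work bottom-up. With no move the player to move loses. Otherwise the position is W if at least one move leads to an L position for the opponent, and L if every move leads to a W.
Every edge goes from a vertex to one that appears earlier in the order 1, 8, 5, 7, 3, 9, 6, 4, 2, so processing vertices in that order labels each vertex after all of its successors.
1: no outgoing edge → L
8: →1(L), so W
5: →1(L), so W
7: →5(W), 8(W) — all W, so L
3: →8(W) only, which is W, so L
9: →5(W), 8(W) — all W, so L
6: →1(L), so W
4: →7(L), so W
2: →9(L), so W

5: W, 9: L, 3: L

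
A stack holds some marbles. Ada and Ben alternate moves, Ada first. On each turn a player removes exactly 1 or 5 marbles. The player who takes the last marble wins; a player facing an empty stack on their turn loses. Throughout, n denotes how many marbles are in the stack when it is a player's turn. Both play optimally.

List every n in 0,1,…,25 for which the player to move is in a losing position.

0, 2, 4, 6, 8, 10, 12, 14, 16, 18, 20, 22, 24

Compute win/loss labels from the base case upward. A position with no move is L. Any other position is W if it can reach an L in one move, else L.
n=0: no move → L
n=1: reaches L-position 0 → W
n=2: only reaches 1(W), which is W → L
n=3: reaches L-position 2 → W
n=4: only reaches 3(W), which is W → L
n=5: reaches L-position 4 → W
n=6: only reaches 5(W), 1(W), all W → L
n=7: reaches L-position 6 → W
n=8: only reaches 7(W), 3(W), all W → L
n=9: reaches L-position 8 → W
n=10: only reaches 9(W), 5(W), all W → L
n=11: reaches L-position 10 → W
n=12: only reaches 11(W), 7(W), all W → L
n=13: reaches L-position 12 → W
n=14: only reaches 13(W), 9(W), all W → L
n=15: reaches L-position 14 → W
n=16: only reaches 15(W), 11(W), all W → L
n=17: reaches L-position 16 → W
n=18: only reaches 17(W), 13(W), all W → L
n=19: reaches L-position 18 → W
n=20: only reaches 19(W), 15(W), all W → L
n=21: reaches L-position 20 → W
n=22: only reaches 21(W), 17(W), all W → L
n=23: reaches L-position 22 → W
n=24: only reaches 23(W), 19(W), all W → L
n=25: reaches L-position 24 → W
Reading off the rows marked L gives the requested list; there are 13 such values of n.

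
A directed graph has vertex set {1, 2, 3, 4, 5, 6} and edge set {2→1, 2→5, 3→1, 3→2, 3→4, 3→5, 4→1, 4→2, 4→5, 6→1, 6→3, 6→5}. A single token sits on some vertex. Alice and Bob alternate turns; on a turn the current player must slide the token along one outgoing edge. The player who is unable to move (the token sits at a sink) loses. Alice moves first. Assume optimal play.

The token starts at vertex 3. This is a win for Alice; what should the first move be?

Use the standard recursion: the mover loses at a terminal position; elsewhere, the mover wins exactly when some move hands the opponent an L position.
Every edge goes from a vertex to one that appears earlier in the order 5, 1, 2, 4, 3, 6, so processing vertices in that order labels each vertex after all of its successors.
5: no outgoing edge → L
1: no outgoing edge → L
2: →1(L), so W
4: →1(L), so W
3: →1(L), so W
6: →1(L), so W
From 3, the L positions reachable in one move are: 1, 5. Any move reaching one of these is winning.

Move to 1.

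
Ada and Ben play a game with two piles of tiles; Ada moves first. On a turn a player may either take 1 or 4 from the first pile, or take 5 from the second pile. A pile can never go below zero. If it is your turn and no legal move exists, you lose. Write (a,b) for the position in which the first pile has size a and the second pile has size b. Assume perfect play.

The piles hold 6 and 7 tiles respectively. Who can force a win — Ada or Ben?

Use the standard recursion: the mover loses at a terminal position; elsewhere, the mover wins exactly when some move hands the opponent an L position.
No move ever increases a pile, so every position that can arise here has a ≤ 6 and b ≤ 7; it is enough to label the cells with 0 ≤ a ≤ 6 and 0 ≤ b ≤ 7.
Every move lowers a or b (never raises either), so fill the grid row by row in increasing a, and left to right within a row: each cell's successors are then already labelled.
      b=0  b=1  b=2  b=3  b=4  b=5  b=6  b=7
a=0:    L    L    L    L    L    W    W    W
a=1:    W    W    W    W    W    L    L    L
a=2:    L    L    L    L    L    W    W    W
a=3:    W    W    W    W    W    L    L    L
a=4:    W    W    W    W    W    W    W    W
a=5:    L    L    L    L    L    W    W    W
a=6:    W    W    W    W    W    L    L    L
Cells with no legal move (terminal, hence L): (0,0), (0,1), (0,2), (0,3), (0,4).
The remaining L cells, each justified by listing all of its moves:
(1,5): L (options (0,5)(W), (1,0)(W) are all W)
(1,6): L (options (0,6)(W), (1,1)(W) are all W)
(1,7): L (options (0,7)(W), (1,2)(W) are all W)
(2,0): L (sole option (1,0)(W) is W)
(2,1): L (sole option (1,1)(W) is W)
(2,2): L (sole option (1,2)(W) is W)
(2,3): L (sole option (1,3)(W) is W)
(2,4): L (sole option (1,4)(W) is W)
(3,5): L (options (2,5)(W), (3,0)(W) are all W)
(3,6): L (options (2,6)(W), (3,1)(W) are all W)
(3,7): L (options (2,7)(W), (3,2)(W) are all W)
(5,0): L (options (4,0)(W), (1,0)(W) are all W)
(5,1): L (options (4,1)(W), (1,1)(W) are all W)
(5,2): L (options (4,2)(W), (1,2)(W) are all W)
(5,3): L (options (4,3)(W), (1,3)(W) are all W)
(5,4): L (options (4,4)(W), (1,4)(W) are all W)
(6,5): L (options (5,5)(W), (2,5)(W), (6,0)(W) are all W)
(6,6): L (options (5,6)(W), (2,6)(W), (6,1)(W) are all W)
(6,7): L (options (5,7)(W), (2,7)(W), (6,2)(W) are all W)
Every other cell has at least one move into one of the L cells above, so it is W.
The starting position (6,7) is L: whatever Ada does, the opponent receives a W position.

Ben wins.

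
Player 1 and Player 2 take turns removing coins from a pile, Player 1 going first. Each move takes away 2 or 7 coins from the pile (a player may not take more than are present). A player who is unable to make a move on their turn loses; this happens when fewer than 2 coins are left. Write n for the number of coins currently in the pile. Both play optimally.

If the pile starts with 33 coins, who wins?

Player 1 wins.

Positions with no move are L. A position that does have a move is losing for the player to move precisely when every available move leads to a winning position for the opponent. Fill in the labels:
n=0: no move → L
n=1: no move → L
n=2: W (go to 0, an L position)
n=3: W (go to 1, an L position)
n=4: L (sole option 2(W) is W)
n=5: L (sole option 3(W) is W)
n=6: W (go to 4, an L position)
n=7: W (go to 5, an L position)
n=8: W (go to 1, an L position)
n=9: L (options 7(W), 2(W) are all W)
n=10: L (options 8(W), 3(W) are all W)
n=11: W (go to 9, an L position)
n=12: W (go to 10, an L position)
n=13: L (options 11(W), 6(W) are all W)
n=14: L (options 12(W), 7(W) are all W)
n=15: W (go to 13, an L position)
n=16: W (go to 14, an L position)
n=17: W (go to 10, an L position)
n=18: L (options 16(W), 11(W) are all W)
n=19: L (options 17(W), 12(W) are all W)
n=20: W (go to 18, an L position)
n=21: W (go to 19, an L position)
n=22: L (options 20(W), 15(W) are all W)
n=23: L (options 21(W), 16(W) are all W)
n=24: W (go to 22, an L position)
n=25: W (go to 23, an L position)
n=26: W (go to 19, an L position)
n=27: L (options 25(W), 20(W) are all W)
n=28: L (options 26(W), 21(W) are all W)
n=29: W (go to 27, an L position)
n=30: W (go to 28, an L position)
n=31: L (options 29(W), 24(W) are all W)
n=32: L (options 30(W), 25(W) are all W)
n=33: W (go to 31, an L position)
From 33 Player 1 can remove 2, leaving 31, reaching an L position.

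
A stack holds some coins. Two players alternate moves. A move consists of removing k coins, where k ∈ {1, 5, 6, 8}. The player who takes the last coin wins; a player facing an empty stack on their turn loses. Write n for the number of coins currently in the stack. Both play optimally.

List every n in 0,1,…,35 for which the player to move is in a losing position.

0, 2, 4, 11, 13, 15, 22, 24, 26, 33, 35

Build the W/L table. Terminal = L. A non-terminal position is W if it has a move to some L; otherwise it is L.
n=0: no move → L
n=1: can move to 0, which is L ⇒ W
n=2: the only move is to 1(W), a W ⇒ L
n=3: can move to 2, which is L ⇒ W
n=4: the only move is to 3(W), a W ⇒ L
n=5: can move to 4, which is L ⇒ W
n=6: can move to 0, which is L ⇒ W
n=7: can move to 2, which is L ⇒ W
n=8: can move to 2, which is L ⇒ W
n=9: can move to 4, which is L ⇒ W
n=10: can move to 4, which is L ⇒ W
n=11: moves to 10(W), 6(W), 5(W), 3(W); every one is W ⇒ L
n=12: can move to 11, which is L ⇒ W
n=13: moves to 12(W), 8(W), 7(W), 5(W); every one is W ⇒ L
n=14: can move to 13, which is L ⇒ W
n=15: moves to 14(W), 10(W), 9(W), 7(W); every one is W ⇒ L
n=16: can move to 15, which is L ⇒ W
n=17: can move to 11, which is L ⇒ W
n=18: can move to 13, which is L ⇒ W
n=19: can move to 13, which is L ⇒ W
n=20: can move to 15, which is L ⇒ W
n=21: can move to 15, which is L ⇒ W
n=22: moves to 21(W), 17(W), 16(W), 14(W); every one is W ⇒ L
n=23: can move to 22, which is L ⇒ W
n=24: moves to 23(W), 19(W), 18(W), 16(W); every one is W ⇒ L
n=25: can move to 24, which is L ⇒ W
n=26: moves to 25(W), 21(W), 20(W), 18(W); every one is W ⇒ L
n=27: can move to 26, which is L ⇒ W
n=28: can move to 22, which is L ⇒ W
n=29: can move to 24, which is L ⇒ W
n=30: can move to 24, which is L ⇒ W
n=31: can move to 26, which is L ⇒ W
n=32: can move to 26, which is L ⇒ W
n=33: moves to 32(W), 28(W), 27(W), 25(W); every one is W ⇒ L
n=34: can move to 33, which is L ⇒ W
n=35: moves to 34(W), 30(W), 29(W), 27(W); every one is W ⇒ L
Reading off the rows marked L gives the requested list; there are 11 such values of n.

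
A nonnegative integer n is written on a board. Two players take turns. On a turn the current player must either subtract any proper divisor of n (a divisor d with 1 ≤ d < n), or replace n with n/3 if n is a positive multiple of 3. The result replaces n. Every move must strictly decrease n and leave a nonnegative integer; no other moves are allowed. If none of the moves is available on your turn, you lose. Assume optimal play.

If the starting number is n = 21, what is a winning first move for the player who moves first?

Move to 7.

Compute win/loss labels from the base case upward. A position with no move is L. Any other position is W if it can reach an L in one move, else L.
n=0: no move → L
n=1: no move → L
n=2: reaches L-position 1 → W
n=3: reaches L-position 1 → W
n=4: only reaches 2(W), 3(W), all W → L
n=5: reaches L-position 4 → W
n=6: reaches L-position 4 → W
n=7: only reaches 6(W), which is W → L
n=8: reaches L-position 4 → W
n=9: only reaches 3(W), 6(W), 8(W), all W → L
n=10: reaches L-position 9 → W
n=11: only reaches 10(W), which is W → L
n=12: reaches L-position 4 → W
n=13: only reaches 12(W), which is W → L
n=14: reaches L-position 7 → W
n=15: only reaches 5(W), 10(W), 12(W), 14(W), all W → L
n=16: reaches L-position 15 → W
n=17: only reaches 16(W), which is W → L
n=18: reaches L-position 9 → W
n=19: only reaches 18(W), which is W → L
n=20: reaches L-position 15 → W
n=21: reaches L-position 7 → W
From 21, the L positions reachable in one move are: 7.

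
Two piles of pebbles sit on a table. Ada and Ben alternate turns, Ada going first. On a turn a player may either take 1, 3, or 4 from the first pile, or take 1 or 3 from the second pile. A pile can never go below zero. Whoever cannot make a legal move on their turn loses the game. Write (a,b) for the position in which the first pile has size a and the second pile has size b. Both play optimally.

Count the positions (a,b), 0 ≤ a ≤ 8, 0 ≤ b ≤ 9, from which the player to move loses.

30

Label each position W (a win for the player to move) or L (a loss). A position with no legal move is L; any other position is W exactly when some move reaches an L, and L when every move reaches a W.
Every move lowers a or b (never raises either), so fill the grid row by row in increasing a, and left to right within a row: each cell's successors are then already labelled.
      b=0  b=1  b=2  b=3  b=4  b=5  b=6  b=7  b=8  b=9
a=0:    L    W    L    W    L    W    L    W    L    W
a=1:    W    L    W    L    W    L    W    L    W    L
a=2:    L    W    L    W    L    W    L    W    L    W
a=3:    W    L    W    L    W    L    W    L    W    L
a=4:    W    W    W    W    W    W    W    W    W    W
a=5:    W    W    W    W    W    W    W    W    W    W
a=6:    W    W    W    W    W    W    W    W    W    W
a=7:    L    W    L    W    L    W    L    W    L    W
a=8:    W    L    W    L    W    L    W    L    W    L
Cells with no legal move (terminal, hence L): (0,0).
The remaining L cells, each justified by listing all of its moves:
(0,2): →(0,1)(W) only, which is W, so L
(0,4): →(0,3)(W), (0,1)(W) — all W, so L
(0,6): →(0,5)(W), (0,3)(W) — all W, so L
(0,8): →(0,7)(W), (0,5)(W) — all W, so L
(1,1): →(0,1)(W), (1,0)(W) — all W, so L
(1,3): →(0,3)(W), (1,2)(W), (1,0)(W) — all W, so L
(1,5): →(0,5)(W), (1,4)(W), (1,2)(W) — all W, so L
(1,7): →(0,7)(W), (1,6)(W), (1,4)(W) — all W, so L
(1,9): →(0,9)(W), (1,8)(W), (1,6)(W) — all W, so L
(2,0): →(1,0)(W) only, which is W, so L
(2,2): →(1,2)(W), (2,1)(W) — all W, so L
(2,4): →(1,4)(W), (2,3)(W), (2,1)(W) — all W, so L
(2,6): →(1,6)(W), (2,5)(W), (2,3)(W) — all W, so L
(2,8): →(1,8)(W), (2,7)(W), (2,5)(W) — all W, so L
(3,1): →(2,1)(W), (0,1)(W), (3,0)(W) — all W, so L
(3,3): →(2,3)(W), (0,3)(W), (3,2)(W), (3,0)(W) — all W, so L
(3,5): →(2,5)(W), (0,5)(W), (3,4)(W), (3,2)(W) — all W, so L
(3,7): →(2,7)(W), (0,7)(W), (3,6)(W), (3,4)(W) — all W, so L
(3,9): →(2,9)(W), (0,9)(W), (3,8)(W), (3,6)(W) — all W, so L
(7,0): →(6,0)(W), (4,0)(W), (3,0)(W) — all W, so L
(7,2): →(6,2)(W), (4,2)(W), (3,2)(W), (7,1)(W) — all W, so L
(7,4): →(6,4)(W), (4,4)(W), (3,4)(W), (7,3)(W), (7,1)(W) — all W, so L
(7,6): →(6,6)(W), (4,6)(W), (3,6)(W), (7,5)(W), (7,3)(W) — all W, so L
(7,8): →(6,8)(W), (4,8)(W), (3,8)(W), (7,7)(W), (7,5)(W) — all W, so L
(8,1): →(7,1)(W), (5,1)(W), (4,1)(W), (8,0)(W) — all W, so L
(8,3): →(7,3)(W), (5,3)(W), (4,3)(W), (8,2)(W), (8,0)(W) — all W, so L
(8,5): →(7,5)(W), (5,5)(W), (4,5)(W), (8,4)(W), (8,2)(W) — all W, so L
(8,7): →(7,7)(W), (5,7)(W), (4,7)(W), (8,6)(W), (8,4)(W) — all W, so L
(8,9): →(7,9)(W), (5,9)(W), (4,9)(W), (8,8)(W), (8,6)(W) — all W, so L
Every other cell has at least one move into one of the L cells above, so it is W.
L cells per row: a=0: 5, a=1: 5, a=2: 5, a=3: 5, a=4: 0, a=5: 0, a=6: 0, a=7: 5, a=8: 5; total 30.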